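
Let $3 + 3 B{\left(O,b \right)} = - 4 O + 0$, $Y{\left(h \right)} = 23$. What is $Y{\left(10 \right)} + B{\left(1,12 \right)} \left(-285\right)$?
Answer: $688$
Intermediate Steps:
$B{\left(O,b \right)} = -1 - \frac{4 O}{3}$ ($B{\left(O,b \right)} = -1 + \frac{- 4 O + 0}{3} = -1 + \frac{\left(-4\right) O}{3} = -1 - \frac{4 O}{3}$)
$Y{\left(10 \right)} + B{\left(1,12 \right)} \left(-285\right) = 23 + \left(-1 - \frac{4}{3}\right) \left(-285\right) = 23 - -665 = 23 + 665 = 688$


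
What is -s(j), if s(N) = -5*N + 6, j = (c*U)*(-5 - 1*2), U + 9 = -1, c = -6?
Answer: -2106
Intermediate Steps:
U = -10 (U = -9 - 1 = -10)
j = -420 (j = (-6*(-10))*(-5 - 1*2) = 60*(-5 - 2) = 60*(-7) = -420)
s(N) = 6 - 5*N
-s(j) = -(6 - 5*(-420)) = -(6 + 2100) = -1*2106 = -2106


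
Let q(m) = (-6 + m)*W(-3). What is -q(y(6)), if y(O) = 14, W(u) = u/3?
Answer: 8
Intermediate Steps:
W(u) = u/3 (W(u) = u*(1/3) = u/3)
q(m) = 6 - m (q(m) = (-6 + m)*((1/3)*(-3)) = (-6 + m)*(-1) = 6 - m)
-q(y(6)) = -(6 - 1*14) = -(6 - 14) = -1*(-8) = 8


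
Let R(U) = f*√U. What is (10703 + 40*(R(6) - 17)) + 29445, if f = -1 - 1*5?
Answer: 39468 - 240*√6 ≈ 38880.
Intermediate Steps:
f = -6 (f = -1 - 5 = -6)
R(U) = -6*√U
(10703 + 40*(R(6) - 17)) + 29445 = (10703 + 40*(-6*√6 - 17)) + 29445 = (10703 + 40*(-17 - 6*√6)) + 29445 = (10703 + (-680 - 240*√6)) + 29445 = (10023 - 240*√6) + 29445 = 39468 - 240*√6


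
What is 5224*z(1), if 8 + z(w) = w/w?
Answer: -36568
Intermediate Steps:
z(w) = -7 (z(w) = -8 + w/w = -8 + 1 = -7)
5224*z(1) = 5224*(-7) = -36568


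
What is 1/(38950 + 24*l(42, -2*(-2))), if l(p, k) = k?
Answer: 1/39046 ≈ 2.5611e-5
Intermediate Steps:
1/(38950 + 24*l(42, -2*(-2))) = 1/(38950 + 24*(-2*(-2))) = 1/(38950 + 24*4) = 1/(38950 + 96) = 1/39046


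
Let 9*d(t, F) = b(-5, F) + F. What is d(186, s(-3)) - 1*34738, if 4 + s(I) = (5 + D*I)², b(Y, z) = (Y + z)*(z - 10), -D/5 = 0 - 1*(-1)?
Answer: -161320/9 ≈ -17924.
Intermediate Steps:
D = -5 (D = -5*(0 - 1*(-1)) = -5*(0 + 1) = -5*1 = -5)
b(Y, z) = (-10 + z)*(Y + z) (b(Y, z) = (Y + z)*(-10 + z) = (-10 + z)*(Y + z))
s(I) = -4 + (5 - 5*I)²
d(t, F) = 50/9 - 14*F/9 + F²/9 (d(t, F) = ((F² - 10*(-5) - 10*F - 5*F) + F)/9 = ((F² + 50 - 10*F - 5*F) + F)/9 = ((50 + F² - 15*F) + F)/9 = (50 + F² - 14*F)/9 = 50/9 - 14*F/9 + F²/9)
d(186, s(-3)) - 1*34738 = (50/9 - 14*(-4 + 25*(-1 - 3)²)/9 + (-4 + 25*(-1 - 3)²)²/9) - 1*34738 = (50/9 - 14*(-4 + 25*(-4)²)/9 + (-4 + 25*(-4)²)²/9) - 34738 = (50/9 - 14*(-4 + 25*16)/9 + (-4 + 25*16)²/9) - 34738 = (50/9 - 14*(-4 + 400)/9 + (-4 + 400)²/9) - 34738 = (50/9 - 14/9*396 + (⅑)*396²) - 34738 = (50/9 - 616 + (⅑)*156816) - 34738 = (50/9 - 616 + 17424) - 34738 = 151322/9 - 34738 = -161320/9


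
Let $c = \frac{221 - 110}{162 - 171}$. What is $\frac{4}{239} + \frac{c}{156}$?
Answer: $- \frac{6971}{111852} \approx -0.062323$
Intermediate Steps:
$c = - \frac{37}{3}$ ($c = \frac{111}{-9} = 111 \left(- \frac{1}{9}\right) = - \frac{37}{3} \approx -12.333$)
$\frac{4}{239} + \frac{c}{156} = \frac{4}{239} - \frac{37}{3 \cdot 156} = 4 \cdot \frac{1}{239} - \frac{37}{468} = \frac{4}{239} - \frac{37}{468} = - \frac{6971}{111852}$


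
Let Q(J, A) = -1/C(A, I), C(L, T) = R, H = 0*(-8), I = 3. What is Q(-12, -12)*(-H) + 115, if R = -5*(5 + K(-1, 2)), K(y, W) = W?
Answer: 115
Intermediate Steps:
H = 0
R = -35 (R = -5*(5 + 2) = -5*7 = -35)
C(L, T) = -35
Q(J, A) = 1/35 (Q(J, A) = -1/(-35) = -1*(-1/35) = 1/35)
Q(-12, -12)*(-H) + 115 = (-1*0)/35 + 115 = (1/35)*0 + 115 = 0 + 115 = 115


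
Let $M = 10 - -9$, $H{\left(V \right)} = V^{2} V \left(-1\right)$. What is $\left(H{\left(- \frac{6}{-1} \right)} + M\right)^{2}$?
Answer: $38809$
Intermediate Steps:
$H{\left(V \right)} = - V^{3}$ ($H{\left(V \right)} = V^{3} \left(-1\right) = - V^{3}$)
$M = 19$ ($M = 10 + 9 = 19$)
$\left(H{\left(- \frac{6}{-1} \right)} + M\right)^{2} = \left(- \left(- \frac{6}{-1}\right)^{3} + 19\right)^{2} = \left(- \left(\left(-6\right) \left(-1\right)\right)^{3} + 19\right)^{2} = \left(- 6^{3} + 19\right)^{2} = \left(\left(-1\right) 216 + 19\right)^{2} = \left(-216 + 19\right)^{2} = \left(-197\right)^{2} = 38809$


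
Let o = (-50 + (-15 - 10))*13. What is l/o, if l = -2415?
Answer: 161/65 ≈ 2.4769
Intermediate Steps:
o = -975 (o = (-50 - 25)*13 = -75*13 = -975)
l/o = -2415/(-975) = -2415*(-1/975) = 161/65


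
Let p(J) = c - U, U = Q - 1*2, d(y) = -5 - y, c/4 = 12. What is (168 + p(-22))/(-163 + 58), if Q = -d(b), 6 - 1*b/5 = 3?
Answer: -66/35 ≈ -1.8857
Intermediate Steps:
c = 48 (c = 4*12 = 48)
b = 15 (b = 30 - 5*3 = 30 - 15 = 15)
Q = 20 (Q = -(-5 - 1*15) = -(-5 - 15) = -1*(-20) = 20)
U = 18 (U = 20 - 1*2 = 20 - 2 = 18)
p(J) = 30 (p(J) = 48 - 1*18 = 48 - 18 = 30)
(168 + p(-22))/(-163 + 58) = (168 + 30)/(-163 + 58) = 198/(-105) = 198*(-1/105) = -66/35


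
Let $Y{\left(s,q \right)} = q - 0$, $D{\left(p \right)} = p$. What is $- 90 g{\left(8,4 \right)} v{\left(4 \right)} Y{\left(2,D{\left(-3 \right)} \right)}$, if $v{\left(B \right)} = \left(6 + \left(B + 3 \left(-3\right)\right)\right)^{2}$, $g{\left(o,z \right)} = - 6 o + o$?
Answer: $-10800$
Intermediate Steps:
$g{\left(o,z \right)} = - 5 o$
$v{\left(B \right)} = \left(-3 + B\right)^{2}$ ($v{\left(B \right)} = \left(6 + \left(B - 9\right)\right)^{2} = \left(6 + \left(-9 + B\right)\right)^{2} = \left(-3 + B\right)^{2}$)
$Y{\left(s,q \right)} = q$ ($Y{\left(s,q \right)} = q + 0 = q$)
$- 90 g{\left(8,4 \right)} v{\left(4 \right)} Y{\left(2,D{\left(-3 \right)} \right)} = - 90 \left(\left(-5\right) 8\right) \left(-3 + 4\right)^{2} \left(-3\right) = \left(-90\right) \left(-40\right) 1^{2} \left(-3\right) = 3600 \cdot 1 \left(-3\right) = 3600 \left(-3\right) = -10800$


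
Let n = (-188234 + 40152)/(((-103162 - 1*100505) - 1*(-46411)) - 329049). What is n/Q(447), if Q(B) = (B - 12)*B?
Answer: 148082/94559575725 ≈ 1.5660e-6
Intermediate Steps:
Q(B) = B*(-12 + B) (Q(B) = (-12 + B)*B = B*(-12 + B))
n = 148082/486305 (n = -148082/(((-103162 - 100505) + 46411) - 329049) = -148082/((-203667 + 46411) - 329049) = -148082/(-157256 - 329049) = -148082/(-486305) = -148082*(-1/486305) = 148082/486305 ≈ 0.30450)
n/Q(447) = 148082/(486305*((447*(-12 + 447)))) = 148082/(486305*((447*435))) = (148082/486305)/194445 = (148082/486305)*(1/194445) = 148082/94559575725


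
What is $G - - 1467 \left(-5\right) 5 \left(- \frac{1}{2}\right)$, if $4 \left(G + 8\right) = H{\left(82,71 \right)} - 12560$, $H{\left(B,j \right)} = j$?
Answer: $\frac{60829}{4} \approx 15207.0$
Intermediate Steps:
$G = - \frac{12521}{4}$ ($G = -8 + \frac{71 - 12560}{4} = -8 + \frac{1}{4} \left(-12489\right) = -8 - \frac{12489}{4} = - \frac{12521}{4} \approx -3130.3$)
$G - - 1467 \left(-5\right) 5 \left(- \frac{1}{2}\right) = - \frac{12521}{4} - - 1467 \left(-5\right) 5 \left(- \frac{1}{2}\right) = - \frac{12521}{4} - - 1467 \left(- 25 \left(\left(-1\right) \frac{1}{2}\right)\right) = - \frac{12521}{4} - - 1467 \left(\left(-25\right) \left(- \frac{1}{2}\right)\right) = - \frac{12521}{4} - \left(-1467\right) \frac{25}{2} = - \frac{12521}{4} - - \frac{36675}{2} = - \frac{12521}{4} + \frac{36675}{2} = \frac{60829}{4}$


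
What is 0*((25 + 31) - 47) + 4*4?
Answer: 16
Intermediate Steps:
0*((25 + 31) - 47) + 4*4 = 0*(56 - 47) + 16 = 0*9 + 16 = 0 + 16 = 16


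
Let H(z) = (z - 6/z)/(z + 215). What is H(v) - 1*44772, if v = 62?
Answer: -384455245/8587 ≈ -44772.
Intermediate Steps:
H(z) = (z - 6/z)/(215 + z)
H(v) - 1*44772 = (-6 + 62**2)/(62*(215 + 62)) - 1*44772 = (1/62)*(-6 + 3844)/277 - 44772 = (1/62)*(1/277)*3838 - 44772 = 1919/8587 - 44772 = -384455245/8587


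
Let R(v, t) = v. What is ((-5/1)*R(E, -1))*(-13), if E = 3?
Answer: 195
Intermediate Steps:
((-5/1)*R(E, -1))*(-13) = (-5/1*3)*(-13) = (-5*1*3)*(-13) = -5*3*(-13) = -15*(-13) = 195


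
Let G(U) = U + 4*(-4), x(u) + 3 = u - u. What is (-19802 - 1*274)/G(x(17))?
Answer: 20076/19 ≈ 1056.6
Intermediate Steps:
x(u) = -3 (x(u) = -3 + (u - u) = -3 + 0 = -3)
G(U) = -16 + U (G(U) = U - 16 = -16 + U)
(-19802 - 1*274)/G(x(17)) = (-19802 - 1*274)/(-16 - 3) = (-19802 - 274)/(-19) = -20076*(-1/19) = 20076/19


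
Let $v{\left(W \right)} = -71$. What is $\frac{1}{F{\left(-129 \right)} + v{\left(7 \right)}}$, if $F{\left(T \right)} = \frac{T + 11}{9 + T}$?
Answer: $- \frac{60}{4201} \approx -0.014282$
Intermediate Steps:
$F{\left(T \right)} = \frac{11 + T}{9 + T}$
$\frac{1}{F{\left(-129 \right)} + v{\left(7 \right)}} = \frac{1}{\frac{11 - 129}{9 - 129} - 71} = \frac{1}{\frac{1}{-120} \left(-118\right) - 71} = \frac{1}{\left(- \frac{1}{120}\right) \left(-118\right) - 71} = \frac{1}{\frac{59}{60} - 71} = \frac{1}{- \frac{4201}{60}} = - \frac{60}{4201}$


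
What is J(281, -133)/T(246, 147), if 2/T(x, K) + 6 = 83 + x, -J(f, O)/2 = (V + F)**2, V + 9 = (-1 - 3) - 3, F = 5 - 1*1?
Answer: -46512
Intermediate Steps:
F = 4 (F = 5 - 1 = 4)
V = -16 (V = -9 + ((-1 - 3) - 3) = -9 + (-4 - 3) = -9 - 7 = -16)
J(f, O) = -288 (J(f, O) = -2*(-16 + 4)**2 = -2*(-12)**2 = -2*144 = -288)
T(x, K) = 2/(77 + x) (T(x, K) = 2/(-6 + (83 + x)) = 2/(77 + x))
J(281, -133)/T(246, 147) = -288/(2/(77 + 246)) = -288/(2/323) = -288/(2*(1/323)) = -288/2/323 = -288*323/2 = -46512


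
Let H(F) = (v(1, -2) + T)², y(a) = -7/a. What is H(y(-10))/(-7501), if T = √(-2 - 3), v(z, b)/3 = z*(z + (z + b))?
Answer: 5/7501 ≈ 0.00066658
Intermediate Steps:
v(z, b) = 3*z*(b + 2*z) (v(z, b) = 3*(z*(z + (z + b))) = 3*(z*(z + (b + z))) = 3*(z*(b + 2*z)) = 3*z*(b + 2*z))
T = I*√5 (T = √(-5) = I*√5 ≈ 2.2361*I)
H(F) = -5 (H(F) = (3*1*(-2 + 2*1) + I*√5)² = (3*1*(-2 + 2) + I*√5)² = (3*1*0 + I*√5)² = (0 + I*√5)² = (I*√5)² = -5)
H(y(-10))/(-7501) = -5/(-7501) = -5*(-1/7501) = 5/7501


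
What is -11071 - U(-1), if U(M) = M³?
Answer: -11070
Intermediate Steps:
-11071 - U(-1) = -11071 - 1*(-1)³ = -11071 - 1*(-1) = -11071 + 1 = -11070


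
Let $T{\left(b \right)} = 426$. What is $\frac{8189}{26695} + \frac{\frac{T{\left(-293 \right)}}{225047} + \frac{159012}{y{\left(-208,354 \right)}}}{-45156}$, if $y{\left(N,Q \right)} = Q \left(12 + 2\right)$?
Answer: $\frac{85938855579301}{280799140070380} \approx 0.30605$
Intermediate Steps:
$y{\left(N,Q \right)} = 14 Q$ ($y{\left(N,Q \right)} = Q 14 = 14 Q$)
$\frac{8189}{26695} + \frac{\frac{T{\left(-293 \right)}}{225047} + \frac{159012}{y{\left(-208,354 \right)}}}{-45156} = \frac{8189}{26695} + \frac{\frac{426}{225047} + \frac{159012}{14 \cdot 354}}{-45156} = 8189 \cdot \frac{1}{26695} + \left(426 \cdot \frac{1}{225047} + \frac{159012}{4956}\right) \left(- \frac{1}{45156}\right) = \frac{431}{1405} + \left(\frac{426}{225047} + 159012 \cdot \frac{1}{4956}\right) \left(- \frac{1}{45156}\right) = \frac{431}{1405} + \left(\frac{426}{225047} + \frac{1893}{59}\right) \left(- \frac{1}{45156}\right) = \frac{431}{1405} + \frac{426039105}{13277773} \left(- \frac{1}{45156}\right) = \frac{431}{1405} - \frac{142013035}{199857039196} = \frac{85938855579301}{280799140070380}$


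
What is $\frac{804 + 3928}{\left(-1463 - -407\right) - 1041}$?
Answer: $- \frac{4732}{2097} \approx -2.2566$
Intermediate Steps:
$\frac{804 + 3928}{\left(-1463 - -407\right) - 1041} = \frac{4732}{\left(-1463 + 407\right) - 1041} = \frac{4732}{-1056 - 1041} = \frac{4732}{-2097} = 4732 \left(- \frac{1}{2097}\right) = - \frac{4732}{2097}$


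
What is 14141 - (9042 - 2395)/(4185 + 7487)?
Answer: 165047105/11672 ≈ 14140.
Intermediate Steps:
14141 - (9042 - 2395)/(4185 + 7487) = 14141 - 6647/11672 = 165047105/11672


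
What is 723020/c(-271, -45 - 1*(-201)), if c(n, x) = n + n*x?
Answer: -723020/42547 ≈ -16.993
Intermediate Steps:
723020/c(-271, -45 - 1*(-201)) = 723020/((-271*(1 + (-45 - 1*(-201))))) = 723020/((-271*(1 + (-45 + 201)))) = 723020/((-271*(1 + 156))) = 723020/((-271*157)) = 723020/(-42547) = 723020*(-1/42547) = -723020/42547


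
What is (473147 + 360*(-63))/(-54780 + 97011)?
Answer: 450467/42231 ≈ 10.667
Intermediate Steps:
(473147 + 360*(-63))/(-54780 + 97011) = (473147 - 22680)/42231 = 450467*(1/42231) = 450467/42231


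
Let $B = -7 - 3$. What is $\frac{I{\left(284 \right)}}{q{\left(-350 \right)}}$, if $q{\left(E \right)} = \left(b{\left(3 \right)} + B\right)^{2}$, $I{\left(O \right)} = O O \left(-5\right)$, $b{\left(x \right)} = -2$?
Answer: $- \frac{25205}{9} \approx -2800.6$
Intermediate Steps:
$B = -10$ ($B = -7 - 3 = -10$)
$I{\left(O \right)} = - 5 O^{2}$ ($I{\left(O \right)} = O^{2} \left(-5\right) = - 5 O^{2}$)
$q{\left(E \right)} = 144$ ($q{\left(E \right)} = \left(-2 - 10\right)^{2} = \left(-12\right)^{2} = 144$)
$\frac{I{\left(284 \right)}}{q{\left(-350 \right)}} = \frac{\left(-5\right) 284^{2}}{144} = \left(-5\right) 80656 \cdot \frac{1}{144} = \left(-403280\right) \frac{1}{144} = - \frac{25205}{9}$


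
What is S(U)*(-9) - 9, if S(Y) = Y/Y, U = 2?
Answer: -18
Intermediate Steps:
S(Y) = 1
S(U)*(-9) - 9 = 1*(-9) - 9 = -9 - 9 = -18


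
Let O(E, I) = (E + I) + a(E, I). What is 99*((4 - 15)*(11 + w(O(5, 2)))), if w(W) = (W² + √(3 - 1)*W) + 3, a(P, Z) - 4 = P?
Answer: -294030 - 17424*√2 ≈ -3.1867e+5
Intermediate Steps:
a(P, Z) = 4 + P
O(E, I) = 4 + I + 2*E (O(E, I) = (E + I) + (4 + E) = 4 + I + 2*E)
w(W) = 3 + W² + W*√2 (w(W) = (W² + √2*W) + 3 = (W² + W*√2) + 3 = 3 + W² + W*√2)
99*((4 - 15)*(11 + w(O(5, 2)))) = 99*((4 - 15)*(11 + (3 + (4 + 2 + 2*5)² + (4 + 2 + 2*5)*√2))) = 99*(-11*(11 + (3 + (4 + 2 + 10)² + (4 + 2 + 10)*√2))) = 99*(-11*(11 + (3 + 16² + 16*√2))) = 99*(-11*(11 + (3 + 256 + 16*√2))) = 99*(-11*(11 + (259 + 16*√2))) = 99*(-11*(270 + 16*√2)) = 99*(-2970 - 176*√2) = -294030 - 17424*√2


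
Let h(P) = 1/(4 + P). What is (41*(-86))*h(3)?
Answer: -3526/7 ≈ -503.71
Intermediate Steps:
(41*(-86))*h(3) = (41*(-86))/(4 + 3) = -3526/7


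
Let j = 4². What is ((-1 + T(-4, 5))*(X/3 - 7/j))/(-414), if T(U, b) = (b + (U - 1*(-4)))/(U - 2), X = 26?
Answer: 4345/119232 ≈ 0.036442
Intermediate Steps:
j = 16
T(U, b) = (4 + U + b)/(-2 + U) (T(U, b) = (b + (U + 4))/(-2 + U) = (b + (4 + U))/(-2 + U) = (4 + U + b)/(-2 + U))
((-1 + T(-4, 5))*(X/3 - 7/j))/(-414) = ((-1 + (4 - 4 + 5)/(-2 - 4))*(26/3 - 7/16))/(-414) = ((-1 + 5/(-6))*(26*(⅓) - 7*1/16))*(-1/414) = ((-1 - ⅙*5)*(26/3 - 7/16))*(-1/414) = ((-1 - ⅚)*(395/48))*(-1/414) = -11/6*395/48*(-1/414) = -4345/288*(-1/414) = 4345/119232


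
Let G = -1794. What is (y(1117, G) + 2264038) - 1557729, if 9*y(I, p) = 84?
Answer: 2118955/3 ≈ 7.0632e+5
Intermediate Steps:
y(I, p) = 28/3 (y(I, p) = (⅑)*84 = 28/3)
(y(1117, G) + 2264038) - 1557729 = (28/3 + 2264038) - 1557729 = 6792142/3 - 1557729 = 2118955/3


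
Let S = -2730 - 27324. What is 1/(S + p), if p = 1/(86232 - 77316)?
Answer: -8916/267961463 ≈ -3.3273e-5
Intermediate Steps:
S = -30054
p = 1/8916 ≈ 0.00011216
1/(S + p) = 1/(-30054 + 1/8916) = 1/(-267961463/8916) = -8916/267961463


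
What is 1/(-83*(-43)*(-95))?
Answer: -1/339055 ≈ -2.9494e-6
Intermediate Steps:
1/(-83*(-43)*(-95)) = 1/(3569*(-95)) = 1/(-339055) = -1/339055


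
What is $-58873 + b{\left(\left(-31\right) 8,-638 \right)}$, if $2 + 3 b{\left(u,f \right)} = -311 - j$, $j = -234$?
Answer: $- \frac{176698}{3} \approx -58899.0$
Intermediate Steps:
$b{\left(u,f \right)} = - \frac{79}{3}$ ($b{\left(u,f \right)} = - \frac{2}{3} + \frac{-311 - -234}{3} = - \frac{2}{3} + \frac{-311 + 234}{3} = - \frac{2}{3} + \frac{1}{3} \left(-77\right) = - \frac{2}{3} - \frac{77}{3} = - \frac{79}{3}$)
$-58873 + b{\left(\left(-31\right) 8,-638 \right)} = -58873 - \frac{79}{3} = - \frac{176698}{3}$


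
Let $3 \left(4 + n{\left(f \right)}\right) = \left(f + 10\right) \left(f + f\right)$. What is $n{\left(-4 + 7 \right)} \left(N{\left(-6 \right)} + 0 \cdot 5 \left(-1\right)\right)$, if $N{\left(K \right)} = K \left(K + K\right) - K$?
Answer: $1716$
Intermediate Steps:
$n{\left(f \right)} = -4 + \frac{2 f \left(10 + f\right)}{3}$ ($n{\left(f \right)} = -4 + \frac{\left(f + 10\right) \left(f + f\right)}{3} = -4 + \frac{\left(10 + f\right) 2 f}{3} = -4 + \frac{2 f \left(10 + f\right)}{3}$)
$N{\left(K \right)} = - K + 2 K^{2}$ ($N{\left(K \right)} = K 2 K - K = 2 K^{2} - K = - K + 2 K^{2}$)
$n{\left(-4 + 7 \right)} \left(N{\left(-6 \right)} + 0 \cdot 5 \left(-1\right)\right) = \left(-4 + \frac{2 \left(-4 + 7\right)^{2}}{3} + \frac{20 \left(-4 + 7\right)}{3}\right) \left(- 6 \left(-1 + 2 \left(-6\right)\right) + 0 \cdot 5 \left(-1\right)\right) = \left(-4 + \frac{2 \cdot 3^{2}}{3} + \frac{20}{3} \cdot 3\right) \left(- 6 \left(-1 - 12\right) + 0 \left(-1\right)\right) = \left(-4 + \frac{2}{3} \cdot 9 + 20\right) \left(\left(-6\right) \left(-13\right) + 0\right) = \left(-4 + 6 + 20\right) \left(78 + 0\right) = 22 \cdot 78 = 1716$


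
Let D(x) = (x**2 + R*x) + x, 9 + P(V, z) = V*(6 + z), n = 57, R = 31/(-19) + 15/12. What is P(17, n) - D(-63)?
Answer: -217971/76 ≈ -2868.0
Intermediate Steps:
R = -29/76 (R = 31*(-1/19) + 15*(1/12) = -31/19 + 5/4 = -29/76 ≈ -0.38158)
P(V, z) = -9 + V*(6 + z)
D(x) = x**2 + 47*x/76 (D(x) = (x**2 - 29*x/76) + x = x**2 + 47*x/76)
P(17, n) - D(-63) = (-9 + 6*17 + 17*57) - (-63)*(47 + 76*(-63))/76 = (-9 + 102 + 969) - (-63)*(47 - 4788)/76 = 1062 - (-63)*(-4741)/76 = 1062 - 1*298683/76 = 1062 - 298683/76 = -217971/76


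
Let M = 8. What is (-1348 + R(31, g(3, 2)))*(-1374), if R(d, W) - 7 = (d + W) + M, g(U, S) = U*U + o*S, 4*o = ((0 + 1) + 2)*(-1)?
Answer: 1778643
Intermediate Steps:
o = -¾ (o = (((0 + 1) + 2)*(-1))/4 = ((1 + 2)*(-1))/4 = (3*(-1))/4 = (¼)*(-3) = -¾ ≈ -0.75000)
g(U, S) = U² - 3*S/4 (g(U, S) = U*U - 3*S/4 = U² - 3*S/4)
R(d, W) = 15 + W + d (R(d, W) = 7 + ((d + W) + 8) = 7 + ((W + d) + 8) = 7 + (8 + W + d) = 15 + W + d)
(-1348 + R(31, g(3, 2)))*(-1374) = (-1348 + (15 + (3² - ¾*2) + 31))*(-1374) = (-1348 + (15 + (9 - 3/2) + 31))*(-1374) = (-1348 + (15 + 15/2 + 31))*(-1374) = (-1348 + 107/2)*(-1374) = -2589/2*(-1374) = 1778643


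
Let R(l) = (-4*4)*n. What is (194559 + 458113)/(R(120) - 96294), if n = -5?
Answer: -326336/48107 ≈ -6.7835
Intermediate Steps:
R(l) = 80 (R(l) = -4*4*(-5) = -16*(-5) = 80)
(194559 + 458113)/(R(120) - 96294) = (194559 + 458113)/(80 - 96294) = 652672/(-96214) = 652672*(-1/96214) = -326336/48107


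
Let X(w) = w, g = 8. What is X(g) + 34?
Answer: 42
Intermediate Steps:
X(g) + 34 = 8 + 34 = 42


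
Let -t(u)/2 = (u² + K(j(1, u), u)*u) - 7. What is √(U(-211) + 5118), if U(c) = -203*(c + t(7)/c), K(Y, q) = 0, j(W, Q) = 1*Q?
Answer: √2131228499/211 ≈ 218.79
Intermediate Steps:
j(W, Q) = Q
t(u) = 14 - 2*u² (t(u) = -2*((u² + 0*u) - 7) = -2*((u² + 0) - 7) = -2*(u² - 7) = -2*(-7 + u²) = 14 - 2*u²)
U(c) = -203*c + 17052/c (U(c) = -203*(c + (14 - 2*7²)/c) = -203*(c + (14 - 2*49)/c) = -203*(c + (14 - 98)/c) = -203*(c - 84/c) = -203*c + 17052/c)
√(U(-211) + 5118) = √((-203*(-211) + 17052/(-211)) + 5118) = √((42833 + 17052*(-1/211)) + 5118) = √((42833 - 17052/211) + 5118) = √(9020711/211 + 5118) = √(10100609/211) = √2131228499/211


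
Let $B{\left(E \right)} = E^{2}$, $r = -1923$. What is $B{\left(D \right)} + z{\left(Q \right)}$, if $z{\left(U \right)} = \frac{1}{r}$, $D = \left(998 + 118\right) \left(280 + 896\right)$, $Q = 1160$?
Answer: $\frac{3312243960818687}{1923} \approx 1.7224 \cdot 10^{12}$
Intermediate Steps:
$D = 1312416$ ($D = 1116 \cdot 1176 = 1312416$)
$z{\left(U \right)} = - \frac{1}{1923}$ ($z{\left(U \right)} = \frac{1}{-1923} = - \frac{1}{1923}$)
$B{\left(D \right)} + z{\left(Q \right)} = 1312416^{2} - \frac{1}{1923} = 1722435757056 - \frac{1}{1923} = \frac{3312243960818687}{1923}$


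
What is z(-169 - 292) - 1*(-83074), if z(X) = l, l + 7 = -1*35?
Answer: 83032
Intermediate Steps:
l = -42 (l = -7 - 1*35 = -7 - 35 = -42)
z(X) = -42
z(-169 - 292) - 1*(-83074) = -42 - 1*(-83074) = -42 + 83074 = 83032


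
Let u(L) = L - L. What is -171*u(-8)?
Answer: 0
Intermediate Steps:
u(L) = 0
-171*u(-8) = -171*0 = 0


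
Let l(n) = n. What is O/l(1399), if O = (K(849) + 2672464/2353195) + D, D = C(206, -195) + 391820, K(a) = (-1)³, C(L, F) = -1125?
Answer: 919381839794/3292119805 ≈ 279.27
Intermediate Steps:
K(a) = -1
D = 390695 (D = -1125 + 391820 = 390695)
O = 919381839794/2353195 (O = (-1 + 2672464/2353195) + 390695 = 319269/2353195 + 390695 = 919381839794/2353195 ≈ 3.9070e+5)
O/l(1399) = (919381839794/2353195)/1399 = (919381839794/2353195)*(1/1399) = 919381839794/3292119805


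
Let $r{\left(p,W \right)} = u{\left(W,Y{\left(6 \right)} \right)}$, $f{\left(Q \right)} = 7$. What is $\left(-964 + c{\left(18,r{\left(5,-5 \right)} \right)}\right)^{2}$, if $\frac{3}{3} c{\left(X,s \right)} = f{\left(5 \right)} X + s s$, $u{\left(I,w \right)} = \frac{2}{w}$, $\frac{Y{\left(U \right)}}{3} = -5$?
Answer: $\frac{35549594116}{50625} \approx 7.0221 \cdot 10^{5}$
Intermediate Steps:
$Y{\left(U \right)} = -15$ ($Y{\left(U \right)} = 3 \left(-5\right) = -15$)
$r{\left(p,W \right)} = - \frac{2}{15}$ ($r{\left(p,W \right)} = \frac{2}{-15} = 2 \left(- \frac{1}{15}\right) = - \frac{2}{15}$)
$c{\left(X,s \right)} = s^{2} + 7 X$ ($c{\left(X,s \right)} = 7 X + s s = 7 X + s^{2} = s^{2} + 7 X$)
$\left(-964 + c{\left(18,r{\left(5,-5 \right)} \right)}\right)^{2} = \left(-964 + \left(\left(- \frac{2}{15}\right)^{2} + 7 \cdot 18\right)\right)^{2} = \left(-964 + \left(\frac{4}{225} + 126\right)\right)^{2} = \left(-964 + \frac{28354}{225}\right)^{2} = \left(- \frac{188546}{225}\right)^{2} = \frac{35549594116}{50625}$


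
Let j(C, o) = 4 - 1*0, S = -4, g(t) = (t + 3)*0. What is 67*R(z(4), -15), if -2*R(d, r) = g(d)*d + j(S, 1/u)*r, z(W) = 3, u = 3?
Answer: 2010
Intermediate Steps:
g(t) = 0 (g(t) = (3 + t)*0 = 0)
j(C, o) = 4 (j(C, o) = 4 + 0 = 4)
R(d, r) = -2*r (R(d, r) = -(0*d + 4*r)/2 = -(0 + 4*r)/2 = -2*r)
67*R(z(4), -15) = 67*(-2*(-15)) = 67*30 = 2010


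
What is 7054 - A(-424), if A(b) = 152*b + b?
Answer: 71926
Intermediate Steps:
A(b) = 153*b
7054 - A(-424) = 7054 - 153*(-424) = 7054 - 1*(-64872) = 7054 + 64872 = 71926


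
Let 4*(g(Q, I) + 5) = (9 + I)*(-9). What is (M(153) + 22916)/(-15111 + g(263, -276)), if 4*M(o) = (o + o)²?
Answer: -185300/58061 ≈ -3.1915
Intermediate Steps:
M(o) = o² (M(o) = (o + o)²/4 = (2*o)²/4 = (4*o²)/4 = o²)
g(Q, I) = -101/4 - 9*I/4 (g(Q, I) = -5 + ((9 + I)*(-9))/4 = -5 + (-81 - 9*I)/4 = -5 + (-81/4 - 9*I/4) = -101/4 - 9*I/4)
(M(153) + 22916)/(-15111 + g(263, -276)) = (153² + 22916)/(-15111 + (-101/4 - 9/4*(-276))) = (23409 + 22916)/(-15111 + (-101/4 + 621)) = 46325/(-15111 + 2383/4) = 46325/(-58061/4) = 46325*(-4/58061) = -185300/58061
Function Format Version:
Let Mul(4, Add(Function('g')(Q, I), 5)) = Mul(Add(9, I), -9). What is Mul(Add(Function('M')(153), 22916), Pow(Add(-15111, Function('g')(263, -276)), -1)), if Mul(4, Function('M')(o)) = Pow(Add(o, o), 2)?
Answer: Rational(-185300, 58061) ≈ -3.1915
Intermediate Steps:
Function('M')(o) = Pow(o, 2) (Function('M')(o) = Mul(Rational(1, 4), Pow(Add(o, o), 2)) = Mul(Rational(1, 4), Pow(Mul(2, o), 2)) = Mul(Rational(1, 4), Mul(4, Pow(o, 2))) = Pow(o, 2))
Function('g')(Q, I) = Add(Rational(-101, 4), Mul(Rational(-9, 4), I)) (Function('g')(Q, I) = Add(-5, Mul(Rational(1, 4), Mul(Add(9, I), -9))) = Add(-5, Mul(Rational(1, 4), Add(-81, Mul(-9, I)))) = Add(-5, Add(Rational(-81, 4), Mul(Rational(-9, 4), I))) = Add(Rational(-101, 4), Mul(Rational(-9, 4), I)))
Mul(Add(Function('M')(153), 22916), Pow(Add(-15111, Function('g')(263, -276)), -1)) = Mul(Add(Pow(153, 2), 22916), Pow(Add(-15111, Add(Rational(-101, 4), Mul(Rational(-9, 4), -276))), -1)) = Mul(Add(23409, 22916), Pow(Add(-15111, Add(Rational(-101, 4), 621)), -1)) = Mul(46325, Pow(Add(-15111, Rational(2383, 4)), -1)) = Mul(46325, Pow(Rational(-58061, 4), -1)) = Mul(46325, Rational(-4, 58061)) = Rational(-185300, 58061)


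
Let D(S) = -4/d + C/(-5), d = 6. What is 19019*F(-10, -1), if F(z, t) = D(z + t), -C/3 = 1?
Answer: -19019/15 ≈ -1267.9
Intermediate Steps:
C = -3 (C = -3*1 = -3)
D(S) = -1/15 (D(S) = -4/6 - 3/(-5) = -4*1/6 - 3*(-1/5) = -2/3 + 3/5 = -1/15)
F(z, t) = -1/15
19019*F(-10, -1) = 19019*(-1/15) = -19019/15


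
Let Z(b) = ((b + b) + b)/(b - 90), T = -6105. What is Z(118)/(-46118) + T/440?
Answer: -17917197/1291304 ≈ -13.875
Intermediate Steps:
Z(b) = 3*b/(-90 + b) (Z(b) = (2*b + b)/(-90 + b) = (3*b)/(-90 + b) = 3*b/(-90 + b))
Z(118)/(-46118) + T/440 = (3*118/(-90 + 118))/(-46118) - 6105/440 = (3*118/28)*(-1/46118) - 6105*1/440 = (3*118*(1/28))*(-1/46118) - 111/8 = (177/14)*(-1/46118) - 111/8 = -177/645652 - 111/8 = -17917197/1291304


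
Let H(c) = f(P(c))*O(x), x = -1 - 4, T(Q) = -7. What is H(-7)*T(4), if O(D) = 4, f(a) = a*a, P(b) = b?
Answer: -1372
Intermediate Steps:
f(a) = a²
x = -5
H(c) = 4*c² (H(c) = c²*4 = 4*c²)
H(-7)*T(4) = (4*(-7)²)*(-7) = (4*49)*(-7) = 196*(-7) = -1372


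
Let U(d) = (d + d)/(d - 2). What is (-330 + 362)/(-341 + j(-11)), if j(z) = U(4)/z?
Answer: -352/3755 ≈ -0.093742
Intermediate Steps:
U(d) = 2*d/(-2 + d) (U(d) = (2*d)/(-2 + d) = 2*d/(-2 + d))
j(z) = 4/z (j(z) = (2*4/(-2 + 4))/z = (2*4/2)/z = (2*4*(1/2))/z = 4/z)
(-330 + 362)/(-341 + j(-11)) = (-330 + 362)/(-341 + 4/(-11)) = 32/(-341 + 4*(-1/11)) = 32/(-341 - 4/11) = 32/(-3755/11) = 32*(-11/3755) = -352/3755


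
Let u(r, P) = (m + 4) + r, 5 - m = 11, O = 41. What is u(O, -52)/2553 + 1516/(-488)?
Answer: -320943/103822 ≈ -3.0913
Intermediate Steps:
m = -6 (m = 5 - 1*11 = 5 - 11 = -6)
u(r, P) = -2 + r (u(r, P) = (-6 + 4) + r = -2 + r)
u(O, -52)/2553 + 1516/(-488) = (-2 + 41)/2553 + 1516/(-488) = 39*(1/2553) + 1516*(-1/488) = 13/851 - 379/122 = -320943/103822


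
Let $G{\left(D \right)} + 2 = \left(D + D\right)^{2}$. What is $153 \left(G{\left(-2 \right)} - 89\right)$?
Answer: $-11475$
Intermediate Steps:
$G{\left(D \right)} = -2 + 4 D^{2}$ ($G{\left(D \right)} = -2 + \left(D + D\right)^{2} = -2 + \left(2 D\right)^{2} = -2 + 4 D^{2}$)
$153 \left(G{\left(-2 \right)} - 89\right) = 153 \left(\left(-2 + 4 \left(-2\right)^{2}\right) - 89\right) = 153 \left(\left(-2 + 4 \cdot 4\right) - 89\right) = 153 \left(\left(-2 + 16\right) - 89\right) = 153 \left(14 - 89\right) = 153 \left(-75\right) = -11475$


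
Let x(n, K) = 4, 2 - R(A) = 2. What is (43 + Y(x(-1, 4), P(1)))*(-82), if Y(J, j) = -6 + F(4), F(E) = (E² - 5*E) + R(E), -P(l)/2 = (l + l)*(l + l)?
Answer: -2706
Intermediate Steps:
R(A) = 0 (R(A) = 2 - 1*2 = 2 - 2 = 0)
P(l) = -8*l² (P(l) = -2*(l + l)*(l + l) = -2*2*l*2*l = -8*l²)
F(E) = E² - 5*E (F(E) = (E² - 5*E) + 0 = E² - 5*E)
Y(J, j) = -10 (Y(J, j) = -6 + 4*(-5 + 4) = -6 + 4*(-1) = -6 - 4 = -10)
(43 + Y(x(-1, 4), P(1)))*(-82) = (43 - 10)*(-82) = 33*(-82) = -2706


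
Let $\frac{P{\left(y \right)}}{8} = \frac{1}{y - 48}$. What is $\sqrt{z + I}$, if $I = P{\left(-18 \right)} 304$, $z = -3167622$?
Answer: $\frac{i \sqrt{3449580486}}{33} \approx 1779.8 i$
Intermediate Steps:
$P{\left(y \right)} = \frac{8}{-48 + y}$ ($P{\left(y \right)} = \frac{8}{y - 48} = \frac{8}{-48 + y}$)
$I = - \frac{1216}{33}$ ($I = \frac{8}{-48 - 18} \cdot 304 = \frac{8}{-66} \cdot 304 = 8 \left(- \frac{1}{66}\right) 304 = \left(- \frac{4}{33}\right) 304 = - \frac{1216}{33} \approx -36.849$)
$\sqrt{z + I} = \sqrt{-3167622 - \frac{1216}{33}} = \sqrt{- \frac{104532742}{33}} = \frac{i \sqrt{3449580486}}{33}$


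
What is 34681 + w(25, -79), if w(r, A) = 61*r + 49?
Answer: 36255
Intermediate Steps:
w(r, A) = 49 + 61*r
34681 + w(25, -79) = 34681 + (49 + 61*25) = 34681 + (49 + 1525) = 34681 + 1574 = 36255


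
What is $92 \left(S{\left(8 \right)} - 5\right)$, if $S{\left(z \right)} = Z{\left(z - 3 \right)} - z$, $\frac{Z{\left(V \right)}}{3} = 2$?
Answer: $-644$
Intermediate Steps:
$Z{\left(V \right)} = 6$ ($Z{\left(V \right)} = 3 \cdot 2 = 6$)
$S{\left(z \right)} = 6 - z$
$92 \left(S{\left(8 \right)} - 5\right) = 92 \left(\left(6 - 8\right) - 5\right) = 92 \left(-2 - 5\right) = 92 \left(-7\right) = -644$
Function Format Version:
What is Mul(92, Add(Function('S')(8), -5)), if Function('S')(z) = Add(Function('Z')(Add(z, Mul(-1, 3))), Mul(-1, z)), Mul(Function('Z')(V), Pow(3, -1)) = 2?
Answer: -644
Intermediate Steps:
Function('Z')(V) = 6 (Function('Z')(V) = Mul(3, 2) = 6)
Function('S')(z) = Add(6, Mul(-1, z))
Mul(92, Add(Function('S')(8), -5)) = Mul(92, Add(Add(6, Mul(-1, 8)), -5)) = Mul(92, Add(Add(6, -8), -5)) = Mul(92, Add(-2, -5)) = Mul(92, -7) = -644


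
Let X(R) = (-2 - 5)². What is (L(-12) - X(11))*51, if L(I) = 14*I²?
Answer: 100317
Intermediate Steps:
X(R) = 49 (X(R) = (-7)² = 49)
(L(-12) - X(11))*51 = (14*(-12)² - 1*49)*51 = (14*144 - 49)*51 = (2016 - 49)*51 = 1967*51 = 100317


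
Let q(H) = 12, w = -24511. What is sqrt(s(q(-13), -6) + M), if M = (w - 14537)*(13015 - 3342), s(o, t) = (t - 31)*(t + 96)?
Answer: I*sqrt(377714634) ≈ 19435.0*I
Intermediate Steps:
s(o, t) = (-31 + t)*(96 + t)
M = -377711304 (M = (-24511 - 14537)*(13015 - 3342) = -39048*9673 = -377711304)
sqrt(s(q(-13), -6) + M) = sqrt((-2976 + (-6)**2 + 65*(-6)) - 377711304) = sqrt((-2976 + 36 - 390) - 377711304) = sqrt(-3330 - 377711304) = sqrt(-377714634) = I*sqrt(377714634)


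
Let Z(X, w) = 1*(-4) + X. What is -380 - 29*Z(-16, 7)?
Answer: 200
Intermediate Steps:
Z(X, w) = -4 + X
-380 - 29*Z(-16, 7) = -380 - 29*(-4 - 16) = -380 - 29*(-20) = -380 + 580 = 200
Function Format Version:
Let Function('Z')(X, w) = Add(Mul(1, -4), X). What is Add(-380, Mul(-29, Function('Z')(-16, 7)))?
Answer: 200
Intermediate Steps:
Function('Z')(X, w) = Add(-4, X)
Add(-380, Mul(-29, Function('Z')(-16, 7))) = Add(-380, Mul(-29, Add(-4, -16))) = Add(-380, Mul(-29, -20)) = Add(-380, 580) = 200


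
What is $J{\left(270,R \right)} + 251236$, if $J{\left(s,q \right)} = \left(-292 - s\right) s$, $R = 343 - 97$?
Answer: $99496$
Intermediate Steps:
$R = 246$ ($R = 343 - 97 = 246$)
$J{\left(s,q \right)} = s \left(-292 - s\right)$
$J{\left(270,R \right)} + 251236 = \left(-1\right) 270 \left(292 + 270\right) + 251236 = \left(-1\right) 270 \cdot 562 + 251236 = -151740 + 251236 = 99496$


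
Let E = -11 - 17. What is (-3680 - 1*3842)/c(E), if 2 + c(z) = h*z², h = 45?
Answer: -3761/17639 ≈ -0.21322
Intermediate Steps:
E = -28
c(z) = -2 + 45*z²
(-3680 - 1*3842)/c(E) = (-3680 - 1*3842)/(-2 + 45*(-28)²) = (-3680 - 3842)/(-2 + 45*784) = -7522/(-2 + 35280) = -7522/35278 = -7522*1/35278 = -3761/17639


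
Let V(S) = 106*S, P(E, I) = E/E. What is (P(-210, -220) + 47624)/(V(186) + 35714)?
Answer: 9525/11086 ≈ 0.85919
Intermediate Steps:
P(E, I) = 1
(P(-210, -220) + 47624)/(V(186) + 35714) = (1 + 47624)/(106*186 + 35714) = 47625/(19716 + 35714) = 47625/55430 = 47625*(1/55430) = 9525/11086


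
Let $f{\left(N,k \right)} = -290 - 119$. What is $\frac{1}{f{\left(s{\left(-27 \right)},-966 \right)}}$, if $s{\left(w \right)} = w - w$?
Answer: $- \frac{1}{409} \approx -0.002445$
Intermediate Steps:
$s{\left(w \right)} = 0$
$f{\left(N,k \right)} = -409$ ($f{\left(N,k \right)} = -290 - 119 = -409$)
$\frac{1}{f{\left(s{\left(-27 \right)},-966 \right)}} = \frac{1}{-409} = - \frac{1}{409}$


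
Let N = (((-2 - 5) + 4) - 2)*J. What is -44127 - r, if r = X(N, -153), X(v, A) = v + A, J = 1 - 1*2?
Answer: -43979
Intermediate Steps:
J = -1 (J = 1 - 2 = -1)
N = 5 (N = (((-2 - 5) + 4) - 2)*(-1) = ((-7 + 4) - 2)*(-1) = (-3 - 2)*(-1) = -5*(-1) = 5)
X(v, A) = A + v
r = -148 (r = -153 + 5 = -148)
-44127 - r = -44127 - 1*(-148) = -44127 + 148 = -43979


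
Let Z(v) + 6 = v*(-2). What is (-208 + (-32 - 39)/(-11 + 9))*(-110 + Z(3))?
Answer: 21045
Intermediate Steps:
Z(v) = -6 - 2*v (Z(v) = -6 + v*(-2) = -6 - 2*v)
(-208 + (-32 - 39)/(-11 + 9))*(-110 + Z(3)) = (-208 + (-32 - 39)/(-11 + 9))*(-110 + (-6 - 2*3)) = (-208 - 71/(-2))*(-110 + (-6 - 6)) = (-208 - 71*(-1/2))*(-110 - 12) = (-208 + 71/2)*(-122) = -345/2*(-122) = 21045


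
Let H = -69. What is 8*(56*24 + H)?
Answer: 10200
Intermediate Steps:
8*(56*24 + H) = 8*(56*24 - 69) = 8*(1344 - 69) = 8*1275 = 10200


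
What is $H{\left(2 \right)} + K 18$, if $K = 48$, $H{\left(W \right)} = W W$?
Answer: $868$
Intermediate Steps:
$H{\left(W \right)} = W^{2}$
$H{\left(2 \right)} + K 18 = 2^{2} + 48 \cdot 18 = 4 + 864 = 868$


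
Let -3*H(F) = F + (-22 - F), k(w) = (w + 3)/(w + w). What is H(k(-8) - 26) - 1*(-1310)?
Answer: 3952/3 ≈ 1317.3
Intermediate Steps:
k(w) = (3 + w)/(2*w) (k(w) = (3 + w)/((2*w)) = (3 + w)*(1/(2*w)) = (3 + w)/(2*w))
H(F) = 22/3 (H(F) = -(F + (-22 - F))/3 = -1/3*(-22) = 22/3)
H(k(-8) - 26) - 1*(-1310) = 22/3 - 1*(-1310) = 22/3 + 1310 = 3952/3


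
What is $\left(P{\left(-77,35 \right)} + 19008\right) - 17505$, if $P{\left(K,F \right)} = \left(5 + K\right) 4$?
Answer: $1215$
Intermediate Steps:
$P{\left(K,F \right)} = 20 + 4 K$
$\left(P{\left(-77,35 \right)} + 19008\right) - 17505 = \left(\left(20 + 4 \left(-77\right)\right) + 19008\right) - 17505 = \left(\left(20 - 308\right) + 19008\right) - 17505 = \left(-288 + 19008\right) - 17505 = 18720 - 17505 = 1215$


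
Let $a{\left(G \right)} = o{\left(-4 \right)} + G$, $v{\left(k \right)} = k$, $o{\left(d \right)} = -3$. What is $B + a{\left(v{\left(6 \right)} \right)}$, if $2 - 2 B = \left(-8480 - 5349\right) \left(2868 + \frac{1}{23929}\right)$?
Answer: $\frac{949061961649}{47858} \approx 1.9831 \cdot 10^{7}$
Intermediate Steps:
$B = \frac{949061818075}{47858}$ ($B = 1 - \frac{\left(-8480 - 5349\right) \left(2868 + \frac{1}{23929}\right)}{2} = 1 - \frac{\left(-13829\right) \left(2868 + \frac{1}{23929}\right)}{2} = 1 - \frac{\left(-13829\right) \frac{68628373}{23929}}{2} = 1 - - \frac{949061770217}{47858} = 1 + \frac{949061770217}{47858} = \frac{949061818075}{47858} \approx 1.9831 \cdot 10^{7}$)
$a{\left(G \right)} = -3 + G$
$B + a{\left(v{\left(6 \right)} \right)} = \frac{949061818075}{47858} + \left(-3 + 6\right) = \frac{949061818075}{47858} + 3 = \frac{949061961649}{47858}$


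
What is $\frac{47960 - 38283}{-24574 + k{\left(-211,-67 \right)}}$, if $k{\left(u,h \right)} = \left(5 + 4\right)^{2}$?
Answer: $- \frac{9677}{24493} \approx -0.39509$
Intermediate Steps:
$k{\left(u,h \right)} = 81$ ($k{\left(u,h \right)} = 9^{2} = 81$)
$\frac{47960 - 38283}{-24574 + k{\left(-211,-67 \right)}} = \frac{47960 - 38283}{-24574 + 81} = \frac{9677}{-24493} = 9677 \left(- \frac{1}{24493}\right) = - \frac{9677}{24493}$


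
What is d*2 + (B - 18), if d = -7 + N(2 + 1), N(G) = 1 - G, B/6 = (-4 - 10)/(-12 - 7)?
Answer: -600/19 ≈ -31.579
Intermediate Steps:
B = 84/19 (B = 6*((-4 - 10)/(-12 - 7)) = 6*(-14/(-19)) = 6*(-14*(-1/19)) = 6*(14/19) = 84/19 ≈ 4.4211)
d = -9 (d = -7 + (1 - (2 + 1)) = -7 + (1 - 1*3) = -7 + (1 - 3) = -7 - 2 = -9)
d*2 + (B - 18) = -9*2 + (84/19 - 18) = -18 - 258/19 = -600/19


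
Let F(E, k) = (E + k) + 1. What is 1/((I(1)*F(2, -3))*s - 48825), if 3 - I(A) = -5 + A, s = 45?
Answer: -1/48825 ≈ -2.0481e-5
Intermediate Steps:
I(A) = 8 - A (I(A) = 3 - (-5 + A) = 3 + (5 - A) = 8 - A)
F(E, k) = 1 + E + k
1/((I(1)*F(2, -3))*s - 48825) = 1/(((8 - 1*1)*(1 + 2 - 3))*45 - 48825) = 1/(((8 - 1)*0)*45 - 48825) = 1/((7*0)*45 - 48825) = 1/(0*45 - 48825) = 1/(0 - 48825) = 1/(-48825) = -1/48825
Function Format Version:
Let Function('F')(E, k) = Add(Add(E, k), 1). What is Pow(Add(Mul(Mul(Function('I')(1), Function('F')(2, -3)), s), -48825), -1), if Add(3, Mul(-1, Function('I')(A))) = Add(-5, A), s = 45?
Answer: Rational(-1, 48825) ≈ -2.0481e-5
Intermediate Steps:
Function('I')(A) = Add(8, Mul(-1, A)) (Function('I')(A) = Add(3, Mul(-1, Add(-5, A))) = Add(3, Add(5, Mul(-1, A))) = Add(8, Mul(-1, A)))
Function('F')(E, k) = Add(1, E, k)
Pow(Add(Mul(Mul(Function('I')(1), Function('F')(2, -3)), s), -48825), -1) = Pow(Add(Mul(Mul(Add(8, Mul(-1, 1)), Add(1, 2, -3)), 45), -48825), -1) = Pow(Add(Mul(Mul(Add(8, -1), 0), 45), -48825), -1) = Pow(Add(Mul(Mul(7, 0), 45), -48825), -1) = Pow(Add(Mul(0, 45), -48825), -1) = Pow(Add(0, -48825), -1) = Pow(-48825, -1) = Rational(-1, 48825)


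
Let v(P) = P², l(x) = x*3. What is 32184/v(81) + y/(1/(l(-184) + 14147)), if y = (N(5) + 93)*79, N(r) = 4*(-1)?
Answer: 23227507327/243 ≈ 9.5586e+7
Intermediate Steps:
N(r) = -4
l(x) = 3*x
y = 7031 (y = (-4 + 93)*79 = 89*79 = 7031)
32184/v(81) + y/(1/(l(-184) + 14147)) = 32184/(81²) + 7031/(1/(3*(-184) + 14147)) = 32184/6561 + 7031/(1/(-552 + 14147)) = 32184*(1/6561) + 7031/(1/13595) = 1192/243 + 7031/(1/13595) = 1192/243 + 7031*13595 = 1192/243 + 95586445 = 23227507327/243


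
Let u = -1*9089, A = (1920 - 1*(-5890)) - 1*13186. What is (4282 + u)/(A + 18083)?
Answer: -4807/12707 ≈ -0.37830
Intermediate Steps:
A = -5376 (A = (1920 + 5890) - 13186 = 7810 - 13186 = -5376)
u = -9089
(4282 + u)/(A + 18083) = (4282 - 9089)/(-5376 + 18083) = -4807/12707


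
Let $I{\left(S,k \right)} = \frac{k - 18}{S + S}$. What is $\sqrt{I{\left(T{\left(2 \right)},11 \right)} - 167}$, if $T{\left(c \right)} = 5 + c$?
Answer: $\frac{i \sqrt{670}}{2} \approx 12.942 i$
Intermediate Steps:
$I{\left(S,k \right)} = \frac{-18 + k}{2 S}$
$\sqrt{I{\left(T{\left(2 \right)},11 \right)} - 167} = \sqrt{\frac{-18 + 11}{2 \left(5 + 2\right)} - 167} = \sqrt{\frac{1}{2} \cdot \frac{1}{7} \left(-7\right) - 167} = \sqrt{- \frac{1}{2} - 167} = \sqrt{- \frac{335}{2}} = \frac{i \sqrt{670}}{2}$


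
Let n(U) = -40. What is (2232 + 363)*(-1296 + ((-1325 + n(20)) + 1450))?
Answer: -3142545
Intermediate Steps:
(2232 + 363)*(-1296 + ((-1325 + n(20)) + 1450)) = (2232 + 363)*(-1296 + ((-1325 - 40) + 1450)) = 2595*(-1296 + (-1365 + 1450)) = 2595*(-1296 + 85) = 2595*(-1211) = -3142545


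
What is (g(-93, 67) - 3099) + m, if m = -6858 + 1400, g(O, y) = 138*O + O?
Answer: -21484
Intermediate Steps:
g(O, y) = 139*O
m = -5458
(g(-93, 67) - 3099) + m = (139*(-93) - 3099) - 5458 = (-12927 - 3099) - 5458 = -16026 - 5458 = -21484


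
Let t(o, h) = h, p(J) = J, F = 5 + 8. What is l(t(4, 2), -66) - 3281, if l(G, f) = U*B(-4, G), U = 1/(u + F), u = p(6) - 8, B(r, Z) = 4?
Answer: -36087/11 ≈ -3280.6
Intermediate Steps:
F = 13
u = -2 (u = 6 - 8 = -2)
U = 1/11 (U = 1/(-2 + 13) = 1/11 ≈ 0.090909)
l(G, f) = 4/11 (l(G, f) = (1/11)*4 = 4/11)
l(t(4, 2), -66) - 3281 = 4/11 - 3281 = -36087/11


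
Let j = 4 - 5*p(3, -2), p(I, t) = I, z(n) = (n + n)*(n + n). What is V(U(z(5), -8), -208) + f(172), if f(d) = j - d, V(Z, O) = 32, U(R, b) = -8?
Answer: -151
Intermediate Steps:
z(n) = 4*n² (z(n) = (2*n)*(2*n) = 4*n²)
j = -11 (j = 4 - 5*3 = 4 - 15 = -11)
f(d) = -11 - d
V(U(z(5), -8), -208) + f(172) = 32 + (-11 - 1*172) = 32 + (-11 - 172) = 32 - 183 = -151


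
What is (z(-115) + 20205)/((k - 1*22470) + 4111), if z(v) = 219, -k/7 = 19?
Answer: -74/67 ≈ -1.1045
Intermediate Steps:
k = -133 (k = -7*19 = -133)
(z(-115) + 20205)/((k - 1*22470) + 4111) = (219 + 20205)/((-133 - 1*22470) + 4111) = 20424/((-133 - 22470) + 4111) = 20424/(-22603 + 4111) = 20424/(-18492) = 20424*(-1/18492) = -74/67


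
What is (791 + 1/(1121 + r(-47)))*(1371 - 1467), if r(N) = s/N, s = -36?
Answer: -4003578240/52723 ≈ -75936.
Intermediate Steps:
r(N) = -36/N
(791 + 1/(1121 + r(-47)))*(1371 - 1467) = (791 + 1/(1121 - 36/(-47)))*(1371 - 1467) = (791 + 1/(1121 - 36*(-1/47)))*(-96) = (791 + 1/(1121 + 36/47))*(-96) = (791 + 1/(52723/47))*(-96) = (791 + 47/52723)*(-96) = (41703940/52723)*(-96) = -4003578240/52723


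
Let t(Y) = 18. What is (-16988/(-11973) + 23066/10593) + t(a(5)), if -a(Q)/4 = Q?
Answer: 913020968/42276663 ≈ 21.596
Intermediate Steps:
a(Q) = -4*Q
(-16988/(-11973) + 23066/10593) + t(a(5)) = (-16988/(-11973) + 23066/10593) + 18 = (-16988*(-1/11973) + 23066*(1/10593)) + 18 = (16988/11973 + 23066/10593) + 18 = 152041034/42276663 + 18 = 913020968/42276663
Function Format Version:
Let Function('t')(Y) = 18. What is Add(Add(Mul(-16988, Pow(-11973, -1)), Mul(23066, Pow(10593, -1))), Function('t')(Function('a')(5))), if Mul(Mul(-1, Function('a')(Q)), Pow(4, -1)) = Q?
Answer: Rational(913020968, 42276663) ≈ 21.596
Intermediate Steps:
Function('a')(Q) = Mul(-4, Q)
Add(Add(Mul(-16988, Pow(-11973, -1)), Mul(23066, Pow(10593, -1))), Function('t')(Function('a')(5))) = Add(Add(Mul(-16988, Pow(-11973, -1)), Mul(23066, Pow(10593, -1))), 18) = Add(Add(Mul(-16988, Rational(-1, 11973)), Mul(23066, Rational(1, 10593))), 18) = Add(Add(Rational(16988, 11973), Rational(23066, 10593)), 18) = Add(Rational(152041034, 42276663), 18) = Rational(913020968, 42276663)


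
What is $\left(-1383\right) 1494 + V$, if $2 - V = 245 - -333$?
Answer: $-2066778$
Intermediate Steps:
$V = -576$ ($V = 2 - \left(245 - -333\right) = 2 - \left(245 + 333\right) = 2 - 578 = -576$)
$\left(-1383\right) 1494 + V = \left(-1383\right) 1494 - 576 = -2066202 - 576 = -2066778$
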